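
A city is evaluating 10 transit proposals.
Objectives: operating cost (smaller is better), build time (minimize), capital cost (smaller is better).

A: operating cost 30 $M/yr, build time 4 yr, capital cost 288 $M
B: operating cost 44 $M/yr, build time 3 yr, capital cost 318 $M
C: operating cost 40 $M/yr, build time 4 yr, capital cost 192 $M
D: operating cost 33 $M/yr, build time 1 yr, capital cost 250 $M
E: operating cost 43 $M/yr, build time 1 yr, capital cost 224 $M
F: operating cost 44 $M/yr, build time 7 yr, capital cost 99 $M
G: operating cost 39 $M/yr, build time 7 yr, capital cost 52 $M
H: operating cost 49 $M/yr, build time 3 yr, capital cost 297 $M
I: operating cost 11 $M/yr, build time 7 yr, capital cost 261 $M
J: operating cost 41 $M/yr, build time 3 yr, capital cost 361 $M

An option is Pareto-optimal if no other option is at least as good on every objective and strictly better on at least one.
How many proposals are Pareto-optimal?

A: not dominated.
B: dominated by D (operating cost 33≤44, build time 1≤3, capital cost 250≤318).
C: not dominated.
D: not dominated.
E: not dominated.
F: dominated by G (operating cost 39≤44, build time 7≤7, capital cost 52≤99).
G: not dominated (best capital cost).
H: dominated by D (operating cost 33≤49, build time 1≤3, capital cost 250≤297).
I: not dominated (best operating cost).
J: dominated by D (operating cost 33≤41, build time 1≤3, capital cost 250≤361).
Pareto-optimal: A, C, D, E, G, I → 6.

6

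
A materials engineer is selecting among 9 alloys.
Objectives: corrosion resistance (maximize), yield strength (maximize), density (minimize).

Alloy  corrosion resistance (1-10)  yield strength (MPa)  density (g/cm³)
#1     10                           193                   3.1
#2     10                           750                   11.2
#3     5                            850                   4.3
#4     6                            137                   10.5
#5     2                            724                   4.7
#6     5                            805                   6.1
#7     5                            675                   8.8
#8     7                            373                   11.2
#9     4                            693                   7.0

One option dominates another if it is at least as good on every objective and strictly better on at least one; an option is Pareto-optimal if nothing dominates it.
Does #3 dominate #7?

Yes

#3 vs #7: corrosion resistance 5≥5, yield strength 850≥675, density 4.3≤8.8 — #3 is at least as good on every objective with at least one strict improvement.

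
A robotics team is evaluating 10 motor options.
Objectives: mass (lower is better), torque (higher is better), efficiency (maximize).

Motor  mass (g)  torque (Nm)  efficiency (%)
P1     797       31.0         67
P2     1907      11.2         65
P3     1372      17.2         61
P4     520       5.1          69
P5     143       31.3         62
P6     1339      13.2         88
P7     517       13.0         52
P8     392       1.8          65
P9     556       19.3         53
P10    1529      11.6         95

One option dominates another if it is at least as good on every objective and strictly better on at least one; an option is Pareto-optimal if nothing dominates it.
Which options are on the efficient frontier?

P1: not dominated.
P2: dominated by P1 (mass 797≤1907, torque 31.0≥11.2, efficiency 67≥65).
P3: dominated by P1 (mass 797≤1372, torque 31.0≥17.2, efficiency 67≥61).
P4: not dominated.
P5: not dominated (best mass).
P6: not dominated.
P7: dominated by P5 (mass 143≤517, torque 31.3≥13.0, efficiency 62≥52).
P8: not dominated.
P9: dominated by P5 (mass 143≤556, torque 31.3≥19.3, efficiency 62≥53).
P10: not dominated (best efficiency).

P1, P4, P5, P6, P8, P10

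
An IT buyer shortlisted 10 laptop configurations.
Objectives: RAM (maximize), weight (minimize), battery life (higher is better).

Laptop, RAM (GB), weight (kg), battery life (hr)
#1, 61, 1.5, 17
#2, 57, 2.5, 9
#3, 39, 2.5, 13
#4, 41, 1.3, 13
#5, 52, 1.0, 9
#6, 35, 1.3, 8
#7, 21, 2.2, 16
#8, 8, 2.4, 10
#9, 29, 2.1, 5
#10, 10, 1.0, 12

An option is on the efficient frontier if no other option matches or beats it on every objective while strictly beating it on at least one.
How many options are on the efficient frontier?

4

#1: not dominated (best RAM).
#2: dominated by #1 (RAM 61≥57, weight 1.5≤2.5, battery life 17≥9).
#3: dominated by #1 (RAM 61≥39, weight 1.5≤2.5, battery life 17≥13).
#4: not dominated.
#5: not dominated.
#6: dominated by #4 (RAM 41≥35, weight 1.3≤1.3, battery life 13≥8).
#7: dominated by #1 (RAM 61≥21, weight 1.5≤2.2, battery life 17≥16).
#8: dominated by #1 (RAM 61≥8, weight 1.5≤2.4, battery life 17≥10).
#9: dominated by #1 (RAM 61≥29, weight 1.5≤2.1, battery life 17≥5).
#10: not dominated.
Pareto-optimal: #1, #4, #5, #10 → 4.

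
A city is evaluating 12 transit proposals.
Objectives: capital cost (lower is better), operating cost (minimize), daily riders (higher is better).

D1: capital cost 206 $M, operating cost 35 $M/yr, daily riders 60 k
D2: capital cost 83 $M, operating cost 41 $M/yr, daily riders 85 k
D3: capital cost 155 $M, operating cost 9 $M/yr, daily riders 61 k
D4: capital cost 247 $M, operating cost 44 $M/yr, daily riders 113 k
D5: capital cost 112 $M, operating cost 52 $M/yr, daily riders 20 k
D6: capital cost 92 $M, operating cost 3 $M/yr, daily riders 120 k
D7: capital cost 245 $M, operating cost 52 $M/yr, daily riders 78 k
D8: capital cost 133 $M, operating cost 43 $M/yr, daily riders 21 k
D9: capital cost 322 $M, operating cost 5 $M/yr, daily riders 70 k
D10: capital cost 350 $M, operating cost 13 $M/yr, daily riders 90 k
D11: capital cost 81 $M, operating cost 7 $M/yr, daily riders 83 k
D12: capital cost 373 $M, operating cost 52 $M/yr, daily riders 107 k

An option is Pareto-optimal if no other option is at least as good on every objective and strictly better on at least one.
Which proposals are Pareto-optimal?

D2, D6, D11

D1: dominated by D3 (capital cost 155≤206, operating cost 9≤35, daily riders 61≥60).
D2: not dominated.
D3: dominated by D6 (capital cost 92≤155, operating cost 3≤9, daily riders 120≥61).
D4: dominated by D6 (capital cost 92≤247, operating cost 3≤44, daily riders 120≥113).
D5: dominated by D2 (capital cost 83≤112, operating cost 41≤52, daily riders 85≥20).
D6: not dominated (best operating cost).
D7: dominated by D2 (capital cost 83≤245, operating cost 41≤52, daily riders 85≥78).
D8: dominated by D2 (capital cost 83≤133, operating cost 41≤43, daily riders 85≥21).
D9: dominated by D6 (capital cost 92≤322, operating cost 3≤5, daily riders 120≥70).
D10: dominated by D6 (capital cost 92≤350, operating cost 3≤13, daily riders 120≥90).
D11: not dominated (best capital cost).
D12: dominated by D4 (capital cost 247≤373, operating cost 44≤52, daily riders 113≥107).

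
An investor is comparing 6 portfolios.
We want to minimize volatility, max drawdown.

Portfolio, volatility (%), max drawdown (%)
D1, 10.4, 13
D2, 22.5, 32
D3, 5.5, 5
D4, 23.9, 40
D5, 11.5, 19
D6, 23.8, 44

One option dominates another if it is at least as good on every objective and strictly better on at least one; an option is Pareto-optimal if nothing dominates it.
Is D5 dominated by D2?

No

D2 vs D5: D2 is worse on volatility (22.5 vs 11.5), so it does not dominate D5.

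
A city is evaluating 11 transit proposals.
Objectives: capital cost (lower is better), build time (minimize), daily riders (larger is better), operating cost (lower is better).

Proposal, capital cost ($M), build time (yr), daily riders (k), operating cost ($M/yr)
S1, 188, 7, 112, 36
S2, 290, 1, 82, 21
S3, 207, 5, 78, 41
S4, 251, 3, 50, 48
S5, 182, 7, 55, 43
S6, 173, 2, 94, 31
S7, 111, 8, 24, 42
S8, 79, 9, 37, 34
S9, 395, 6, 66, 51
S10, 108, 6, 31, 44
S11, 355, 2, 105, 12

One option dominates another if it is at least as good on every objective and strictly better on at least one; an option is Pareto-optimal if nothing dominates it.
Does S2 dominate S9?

Yes

S2 vs S9: capital cost 290≤395, build time 1≤6, daily riders 82≥66, operating cost 21≤51 — S2 is at least as good on every objective with at least one strict improvement.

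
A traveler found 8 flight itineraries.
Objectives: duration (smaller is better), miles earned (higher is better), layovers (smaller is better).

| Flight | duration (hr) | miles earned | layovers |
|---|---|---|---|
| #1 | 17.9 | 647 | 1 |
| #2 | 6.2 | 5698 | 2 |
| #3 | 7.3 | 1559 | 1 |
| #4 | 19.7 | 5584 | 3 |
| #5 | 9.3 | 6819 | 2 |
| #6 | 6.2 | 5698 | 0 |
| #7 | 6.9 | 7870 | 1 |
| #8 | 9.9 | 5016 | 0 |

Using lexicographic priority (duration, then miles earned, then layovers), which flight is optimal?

#6

First minimize duration: best is 6.2, kept {#2, #6}.
Then maximize miles earned: best is 5698, kept {#2, #6}.
Then minimize layovers: best is 0, kept {#6}.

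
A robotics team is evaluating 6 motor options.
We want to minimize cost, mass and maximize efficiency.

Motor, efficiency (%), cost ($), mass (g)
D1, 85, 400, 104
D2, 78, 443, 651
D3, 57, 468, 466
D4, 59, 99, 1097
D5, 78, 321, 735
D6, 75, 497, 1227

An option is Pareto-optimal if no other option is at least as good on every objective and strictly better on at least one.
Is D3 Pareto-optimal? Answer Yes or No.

No

D1 vs D3: efficiency 85≥57, cost 400≤468, mass 104≤466 — D1 is at least as good on every objective and strictly better on at least one, so D1 dominates D3.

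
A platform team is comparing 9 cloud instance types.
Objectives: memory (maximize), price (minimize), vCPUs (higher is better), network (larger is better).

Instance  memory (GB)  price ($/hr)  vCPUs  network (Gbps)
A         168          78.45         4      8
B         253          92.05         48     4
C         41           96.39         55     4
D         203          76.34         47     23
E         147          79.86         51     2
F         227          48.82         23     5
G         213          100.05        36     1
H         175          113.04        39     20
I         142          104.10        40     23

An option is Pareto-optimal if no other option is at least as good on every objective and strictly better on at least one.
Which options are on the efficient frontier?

B, C, D, E, F

A: dominated by D (memory 203≥168, price 76.34≤78.45, vCPUs 47≥4, network 23≥8).
B: not dominated (best memory).
C: not dominated (best vCPUs).
D: not dominated.
E: not dominated.
F: not dominated (best price).
G: dominated by B (memory 253≥213, price 92.05≤100.05, vCPUs 48≥36, network 4≥1).
H: dominated by D (memory 203≥175, price 76.34≤113.04, vCPUs 47≥39, network 23≥20).
I: dominated by D (memory 203≥142, price 76.34≤104.10, vCPUs 47≥40, network 23≥23).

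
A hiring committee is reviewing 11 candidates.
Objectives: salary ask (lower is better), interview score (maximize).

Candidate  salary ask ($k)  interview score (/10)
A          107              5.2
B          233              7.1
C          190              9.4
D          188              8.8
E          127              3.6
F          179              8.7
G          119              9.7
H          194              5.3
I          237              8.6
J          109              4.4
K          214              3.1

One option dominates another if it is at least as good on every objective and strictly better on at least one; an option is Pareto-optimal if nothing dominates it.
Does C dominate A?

C vs A: C is worse on salary ask (190 vs 107), so it does not dominate A.

No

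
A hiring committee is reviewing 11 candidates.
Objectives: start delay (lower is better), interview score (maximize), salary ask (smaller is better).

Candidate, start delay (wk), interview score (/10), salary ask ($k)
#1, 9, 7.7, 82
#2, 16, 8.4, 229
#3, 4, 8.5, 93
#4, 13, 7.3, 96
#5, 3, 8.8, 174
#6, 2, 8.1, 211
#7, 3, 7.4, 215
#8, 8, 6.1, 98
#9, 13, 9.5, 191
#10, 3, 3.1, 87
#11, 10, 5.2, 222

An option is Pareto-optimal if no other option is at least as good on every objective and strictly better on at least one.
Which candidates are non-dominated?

#1: not dominated (best salary ask).
#2: dominated by #3 (start delay 4≤16, interview score 8.5≥8.4, salary ask 93≤229).
#3: not dominated.
#4: dominated by #1 (start delay 9≤13, interview score 7.7≥7.3, salary ask 82≤96).
#5: not dominated.
#6: not dominated (best start delay).
#7: dominated by #5 (start delay 3≤3, interview score 8.8≥7.4, salary ask 174≤215).
#8: dominated by #3 (start delay 4≤8, interview score 8.5≥6.1, salary ask 93≤98).
#9: not dominated (best interview score).
#10: not dominated.
#11: dominated by #1 (start delay 9≤10, interview score 7.7≥5.2, salary ask 82≤222).

#1, #3, #5, #6, #9, #10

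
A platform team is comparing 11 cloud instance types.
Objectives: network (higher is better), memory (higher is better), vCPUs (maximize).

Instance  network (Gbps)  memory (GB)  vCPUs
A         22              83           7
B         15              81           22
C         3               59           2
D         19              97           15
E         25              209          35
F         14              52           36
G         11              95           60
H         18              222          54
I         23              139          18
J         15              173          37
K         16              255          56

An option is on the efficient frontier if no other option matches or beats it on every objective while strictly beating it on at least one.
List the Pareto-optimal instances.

A: dominated by E (network 25≥22, memory 209≥83, vCPUs 35≥7).
B: dominated by E (network 25≥15, memory 209≥81, vCPUs 35≥22).
C: dominated by A (network 22≥3, memory 83≥59, vCPUs 7≥2).
D: dominated by E (network 25≥19, memory 209≥97, vCPUs 35≥15).
E: not dominated (best network).
F: dominated by H (network 18≥14, memory 222≥52, vCPUs 54≥36).
G: not dominated (best vCPUs).
H: not dominated.
I: dominated by E (network 25≥23, memory 209≥139, vCPUs 35≥18).
J: dominated by H (network 18≥15, memory 222≥173, vCPUs 54≥37).
K: not dominated (best memory).

E, G, H, K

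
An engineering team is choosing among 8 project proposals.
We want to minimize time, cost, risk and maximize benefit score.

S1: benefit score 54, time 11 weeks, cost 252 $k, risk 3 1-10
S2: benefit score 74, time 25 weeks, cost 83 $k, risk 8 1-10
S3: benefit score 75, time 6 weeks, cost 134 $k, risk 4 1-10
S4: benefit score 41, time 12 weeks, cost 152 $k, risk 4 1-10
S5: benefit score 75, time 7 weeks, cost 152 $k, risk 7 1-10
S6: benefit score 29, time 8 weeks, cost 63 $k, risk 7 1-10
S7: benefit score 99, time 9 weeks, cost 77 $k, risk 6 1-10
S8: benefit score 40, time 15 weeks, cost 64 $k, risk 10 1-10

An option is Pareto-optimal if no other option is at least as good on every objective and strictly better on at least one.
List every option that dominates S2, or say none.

S7: benefit score 99≥74, time 9≤25, cost 77≤83, risk 6≤8 — dominates S2.
Others (S1, S3, S4, S5, S6, S8) are each worse than S2 on at least one objective.

S7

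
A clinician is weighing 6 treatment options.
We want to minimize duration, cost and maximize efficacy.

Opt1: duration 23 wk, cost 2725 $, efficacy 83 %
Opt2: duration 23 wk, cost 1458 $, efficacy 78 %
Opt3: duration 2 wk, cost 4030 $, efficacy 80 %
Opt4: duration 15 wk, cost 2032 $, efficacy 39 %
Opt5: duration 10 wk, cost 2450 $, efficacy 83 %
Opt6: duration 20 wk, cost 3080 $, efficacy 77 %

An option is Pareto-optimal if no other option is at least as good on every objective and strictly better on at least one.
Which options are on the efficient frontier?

Opt1: dominated by Opt5 (duration 10≤23, cost 2450≤2725, efficacy 83≥83).
Opt2: not dominated (best cost).
Opt3: not dominated (best duration).
Opt4: not dominated.
Opt5: not dominated.
Opt6: dominated by Opt5 (duration 10≤20, cost 2450≤3080, efficacy 83≥77).

Opt2, Opt3, Opt4, Opt5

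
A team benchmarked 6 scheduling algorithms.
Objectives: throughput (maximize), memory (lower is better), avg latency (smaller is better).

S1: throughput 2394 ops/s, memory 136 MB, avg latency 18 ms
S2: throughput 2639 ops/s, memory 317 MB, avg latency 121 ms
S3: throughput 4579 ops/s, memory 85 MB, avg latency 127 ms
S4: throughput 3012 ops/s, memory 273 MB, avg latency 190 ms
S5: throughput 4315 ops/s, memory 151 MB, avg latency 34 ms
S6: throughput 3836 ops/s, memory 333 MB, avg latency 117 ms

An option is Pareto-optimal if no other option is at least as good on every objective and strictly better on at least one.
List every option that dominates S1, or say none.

S2: worse on memory (317 vs 136).
S3: worse on avg latency (127 vs 18).
S4: worse on memory (273 vs 136).
S5: worse on memory (151 vs 136).
S6: worse on memory (333 vs 136).
No option dominates S1.

none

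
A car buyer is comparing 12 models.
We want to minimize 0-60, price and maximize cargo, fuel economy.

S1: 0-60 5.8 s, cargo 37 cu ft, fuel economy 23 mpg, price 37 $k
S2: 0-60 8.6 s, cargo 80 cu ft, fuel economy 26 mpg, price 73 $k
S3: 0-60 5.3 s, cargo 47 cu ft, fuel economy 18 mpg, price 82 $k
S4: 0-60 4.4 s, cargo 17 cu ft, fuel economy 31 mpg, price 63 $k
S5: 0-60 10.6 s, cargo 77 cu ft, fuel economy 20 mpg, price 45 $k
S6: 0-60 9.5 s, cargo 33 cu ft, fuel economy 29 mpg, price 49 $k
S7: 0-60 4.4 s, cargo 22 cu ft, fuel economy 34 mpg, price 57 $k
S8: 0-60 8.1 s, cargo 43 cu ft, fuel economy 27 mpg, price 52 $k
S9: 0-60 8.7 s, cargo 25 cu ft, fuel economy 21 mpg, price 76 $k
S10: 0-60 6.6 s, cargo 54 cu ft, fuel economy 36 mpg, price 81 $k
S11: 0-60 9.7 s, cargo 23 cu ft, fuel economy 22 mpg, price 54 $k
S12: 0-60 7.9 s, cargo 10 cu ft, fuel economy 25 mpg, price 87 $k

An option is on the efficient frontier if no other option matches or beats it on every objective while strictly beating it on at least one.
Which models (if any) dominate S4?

S7

S7: 0-60 4.4≤4.4, cargo 22≥17, fuel economy 34≥31, price 57≤63 — dominates S4.
Others (S1, S2, S3, S5, S6, S8, S9, S10, S11, S12) are each worse than S4 on at least one objective.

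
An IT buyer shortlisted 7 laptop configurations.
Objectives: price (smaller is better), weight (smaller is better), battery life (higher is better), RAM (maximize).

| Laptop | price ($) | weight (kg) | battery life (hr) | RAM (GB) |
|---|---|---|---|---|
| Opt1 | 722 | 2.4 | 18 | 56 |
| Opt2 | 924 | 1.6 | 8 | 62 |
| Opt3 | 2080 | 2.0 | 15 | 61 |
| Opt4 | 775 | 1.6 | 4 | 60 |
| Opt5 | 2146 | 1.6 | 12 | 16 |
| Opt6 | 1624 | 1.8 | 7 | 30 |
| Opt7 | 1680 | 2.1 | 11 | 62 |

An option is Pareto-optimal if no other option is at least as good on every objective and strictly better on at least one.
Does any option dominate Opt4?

No

Opt1: worse on weight (2.4 vs 1.6).
Opt2: worse on price (924 vs 775).
Opt3: worse on price (2080 vs 775).
Opt5: worse on price (2146 vs 775).
Opt6: worse on price (1624 vs 775).
Opt7: worse on price (1680 vs 775).
No option is at least as good as Opt4 on every objective and strictly better on one.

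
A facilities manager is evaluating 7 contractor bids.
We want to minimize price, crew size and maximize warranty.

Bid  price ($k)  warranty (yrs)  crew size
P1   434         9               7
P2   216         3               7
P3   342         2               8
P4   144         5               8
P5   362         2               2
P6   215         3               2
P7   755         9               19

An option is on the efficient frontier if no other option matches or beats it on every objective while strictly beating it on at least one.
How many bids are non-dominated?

3

P1: not dominated.
P2: dominated by P6 (price 215≤216, warranty 3≥3, crew size 2≤7).
P3: dominated by P2 (price 216≤342, warranty 3≥2, crew size 7≤8).
P4: not dominated (best price).
P5: dominated by P6 (price 215≤362, warranty 3≥2, crew size 2≤2).
P6: not dominated.
P7: dominated by P1 (price 434≤755, warranty 9≥9, crew size 7≤19).
Pareto-optimal: P1, P4, P6 → 3.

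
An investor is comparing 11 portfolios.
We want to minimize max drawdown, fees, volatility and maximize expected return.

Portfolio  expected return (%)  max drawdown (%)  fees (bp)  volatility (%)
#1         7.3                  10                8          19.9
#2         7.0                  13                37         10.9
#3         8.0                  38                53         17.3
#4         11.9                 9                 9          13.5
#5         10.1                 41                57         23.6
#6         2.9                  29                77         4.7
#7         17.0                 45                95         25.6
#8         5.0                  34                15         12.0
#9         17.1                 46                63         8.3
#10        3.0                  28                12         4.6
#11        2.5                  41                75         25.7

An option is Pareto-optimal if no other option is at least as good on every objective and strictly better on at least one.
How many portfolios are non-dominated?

#1: not dominated (best fees).
#2: not dominated.
#3: dominated by #4 (expected return 11.9≥8.0, max drawdown 9≤38, fees 9≤53, volatility 13.5≤17.3).
#4: not dominated (best max drawdown).
#5: dominated by #4 (expected return 11.9≥10.1, max drawdown 9≤41, fees 9≤57, volatility 13.5≤23.6).
#6: dominated by #10 (expected return 3.0≥2.9, max drawdown 28≤29, fees 12≤77, volatility 4.6≤4.7).
#7: not dominated.
#8: not dominated.
#9: not dominated (best expected return).
#10: not dominated (best volatility).
#11: dominated by #1 (expected return 7.3≥2.5, max drawdown 10≤41, fees 8≤75, volatility 19.9≤25.7).
Pareto-optimal: #1, #2, #4, #7, #8, #9, #10 → 7.

7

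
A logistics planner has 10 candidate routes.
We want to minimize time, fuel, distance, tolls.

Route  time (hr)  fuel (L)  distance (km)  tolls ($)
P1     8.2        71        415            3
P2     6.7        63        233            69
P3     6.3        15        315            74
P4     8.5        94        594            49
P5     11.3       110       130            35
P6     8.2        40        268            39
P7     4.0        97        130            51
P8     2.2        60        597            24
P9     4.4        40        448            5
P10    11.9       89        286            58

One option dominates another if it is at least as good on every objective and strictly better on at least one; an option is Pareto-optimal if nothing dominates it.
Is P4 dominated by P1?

P1 vs P4: time 8.2≤8.5, fuel 71≤94, distance 415≤594, tolls 3≤49 — P1 is at least as good on every objective with at least one strict improvement.

Yes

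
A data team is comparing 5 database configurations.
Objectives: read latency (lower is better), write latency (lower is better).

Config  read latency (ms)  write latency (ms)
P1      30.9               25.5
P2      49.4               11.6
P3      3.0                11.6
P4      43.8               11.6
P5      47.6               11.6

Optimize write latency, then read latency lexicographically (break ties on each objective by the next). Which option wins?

First minimize write latency: best is 11.6, kept {P2, P3, P4, P5}.
Then minimize read latency: best is 3.0, kept {P3}.

P3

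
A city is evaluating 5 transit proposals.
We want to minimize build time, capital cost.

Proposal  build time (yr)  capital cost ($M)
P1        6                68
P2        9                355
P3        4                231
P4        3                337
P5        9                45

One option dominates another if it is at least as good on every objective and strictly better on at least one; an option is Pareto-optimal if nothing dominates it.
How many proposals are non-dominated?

4

P1: not dominated.
P2: dominated by P1 (build time 6≤9, capital cost 68≤355).
P3: not dominated.
P4: not dominated (best build time).
P5: not dominated (best capital cost).
Pareto-optimal: P1, P3, P4, P5 → 4.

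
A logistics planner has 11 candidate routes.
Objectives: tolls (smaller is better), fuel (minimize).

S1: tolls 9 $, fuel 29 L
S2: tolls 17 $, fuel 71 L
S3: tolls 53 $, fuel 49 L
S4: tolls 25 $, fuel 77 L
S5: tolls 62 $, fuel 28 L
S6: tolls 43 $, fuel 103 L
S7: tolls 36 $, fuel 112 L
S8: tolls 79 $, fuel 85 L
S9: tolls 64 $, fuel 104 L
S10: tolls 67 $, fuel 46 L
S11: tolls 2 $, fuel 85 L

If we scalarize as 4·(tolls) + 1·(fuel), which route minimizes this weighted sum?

S1

S1: 4·9 + 1·29 = 65
S2: 4·17 + 1·71 = 139
S3: 4·53 + 1·49 = 261
S4: 4·25 + 1·77 = 177
S5: 4·62 + 1·28 = 276
S6: 4·43 + 1·103 = 275
S7: 4·36 + 1·112 = 256
S8: 4·79 + 1·85 = 401
S9: 4·64 + 1·104 = 360
S10: 4·67 + 1·46 = 314
S11: 4·2 + 1·85 = 93
Lowest: S1 at 65.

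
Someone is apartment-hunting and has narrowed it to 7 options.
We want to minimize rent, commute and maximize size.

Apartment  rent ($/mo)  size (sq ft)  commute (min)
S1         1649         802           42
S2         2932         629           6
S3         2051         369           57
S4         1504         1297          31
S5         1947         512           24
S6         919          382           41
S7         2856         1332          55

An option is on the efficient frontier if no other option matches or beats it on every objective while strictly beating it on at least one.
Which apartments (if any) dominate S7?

none

S1: worse on size (802 vs 1332).
S2: worse on rent (2932 vs 2856).
S3: worse on size (369 vs 1332).
S4: worse on size (1297 vs 1332).
S5: worse on size (512 vs 1332).
S6: worse on size (382 vs 1332).
No option dominates S7.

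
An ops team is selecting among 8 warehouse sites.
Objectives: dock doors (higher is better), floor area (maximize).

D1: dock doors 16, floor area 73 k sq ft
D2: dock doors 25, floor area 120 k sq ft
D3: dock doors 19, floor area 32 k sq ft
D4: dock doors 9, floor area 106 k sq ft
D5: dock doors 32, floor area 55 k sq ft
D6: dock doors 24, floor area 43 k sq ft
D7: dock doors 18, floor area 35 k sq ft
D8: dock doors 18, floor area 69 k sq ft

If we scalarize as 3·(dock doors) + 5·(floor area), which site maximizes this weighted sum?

D2

D1: 3·16 + 5·73 = 413
D2: 3·25 + 5·120 = 675
D3: 3·19 + 5·32 = 217
D4: 3·9 + 5·106 = 557
D5: 3·32 + 5·55 = 371
D6: 3·24 + 5·43 = 287
D7: 3·18 + 5·35 = 229
D8: 3·18 + 5·69 = 399
Highest: D2 at 675.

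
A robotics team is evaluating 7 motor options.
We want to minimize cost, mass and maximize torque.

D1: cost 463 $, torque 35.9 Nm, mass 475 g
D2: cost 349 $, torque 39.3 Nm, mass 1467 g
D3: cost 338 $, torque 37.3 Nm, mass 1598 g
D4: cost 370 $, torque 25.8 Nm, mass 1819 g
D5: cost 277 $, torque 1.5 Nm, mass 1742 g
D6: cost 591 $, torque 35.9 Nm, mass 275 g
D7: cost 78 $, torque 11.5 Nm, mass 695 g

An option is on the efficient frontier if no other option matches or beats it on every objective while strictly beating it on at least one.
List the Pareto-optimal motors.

D1: not dominated.
D2: not dominated (best torque).
D3: not dominated.
D4: dominated by D2 (cost 349≤370, torque 39.3≥25.8, mass 1467≤1819).
D5: dominated by D7 (cost 78≤277, torque 11.5≥1.5, mass 695≤1742).
D6: not dominated (best mass).
D7: not dominated (best cost).

D1, D2, D3, D6, D7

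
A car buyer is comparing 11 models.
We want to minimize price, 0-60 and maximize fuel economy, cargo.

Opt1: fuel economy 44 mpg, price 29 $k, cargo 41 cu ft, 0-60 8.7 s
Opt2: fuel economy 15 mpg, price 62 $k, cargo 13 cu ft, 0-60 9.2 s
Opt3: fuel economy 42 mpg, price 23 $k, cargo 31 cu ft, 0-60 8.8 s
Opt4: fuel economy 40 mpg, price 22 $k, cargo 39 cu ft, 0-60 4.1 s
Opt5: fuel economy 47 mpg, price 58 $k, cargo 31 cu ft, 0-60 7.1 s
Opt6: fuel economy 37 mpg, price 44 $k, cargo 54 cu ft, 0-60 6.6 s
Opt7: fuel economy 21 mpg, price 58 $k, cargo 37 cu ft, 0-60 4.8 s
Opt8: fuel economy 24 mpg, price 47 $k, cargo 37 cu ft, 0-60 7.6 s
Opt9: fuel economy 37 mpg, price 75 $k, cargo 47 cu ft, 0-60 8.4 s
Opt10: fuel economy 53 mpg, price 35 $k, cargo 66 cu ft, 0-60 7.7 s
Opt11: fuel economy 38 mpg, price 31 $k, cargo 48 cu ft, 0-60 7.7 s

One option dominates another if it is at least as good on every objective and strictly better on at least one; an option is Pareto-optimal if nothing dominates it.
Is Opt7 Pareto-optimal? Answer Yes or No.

Opt4 vs Opt7: fuel economy 40≥21, price 22≤58, cargo 39≥37, 0-60 4.1≤4.8 — Opt4 is at least as good on every objective and strictly better on at least one, so Opt4 dominates Opt7.

No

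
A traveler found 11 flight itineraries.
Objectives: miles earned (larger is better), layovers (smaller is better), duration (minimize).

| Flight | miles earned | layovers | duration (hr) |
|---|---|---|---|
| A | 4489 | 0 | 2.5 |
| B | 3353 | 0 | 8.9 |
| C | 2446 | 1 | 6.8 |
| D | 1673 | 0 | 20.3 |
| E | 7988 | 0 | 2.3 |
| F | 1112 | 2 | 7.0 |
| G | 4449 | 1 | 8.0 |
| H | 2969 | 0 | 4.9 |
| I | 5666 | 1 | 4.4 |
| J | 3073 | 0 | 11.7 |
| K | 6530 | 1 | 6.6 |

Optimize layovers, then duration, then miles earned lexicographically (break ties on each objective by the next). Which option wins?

E

First minimize layovers: best is 0, kept {A, B, D, E, H, J}.
Then minimize duration: best is 2.3, kept {E}.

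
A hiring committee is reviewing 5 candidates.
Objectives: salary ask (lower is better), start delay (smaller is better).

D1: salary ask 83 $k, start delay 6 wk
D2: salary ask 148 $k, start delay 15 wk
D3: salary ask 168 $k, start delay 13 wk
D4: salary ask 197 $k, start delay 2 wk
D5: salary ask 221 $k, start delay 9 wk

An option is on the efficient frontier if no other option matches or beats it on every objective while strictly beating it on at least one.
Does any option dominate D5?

Yes

D1 vs D5: salary ask 83≤221, start delay 6≤9 — D1 is at least as good on every objective and strictly better on at least one, so D1 dominates D5.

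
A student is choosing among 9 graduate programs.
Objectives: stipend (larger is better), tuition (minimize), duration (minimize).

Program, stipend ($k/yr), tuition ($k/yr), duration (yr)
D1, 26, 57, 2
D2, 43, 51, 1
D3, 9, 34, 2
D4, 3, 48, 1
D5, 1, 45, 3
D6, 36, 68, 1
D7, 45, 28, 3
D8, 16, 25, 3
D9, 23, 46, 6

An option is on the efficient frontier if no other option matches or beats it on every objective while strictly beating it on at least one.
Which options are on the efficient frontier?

D1: dominated by D2 (stipend 43≥26, tuition 51≤57, duration 1≤2).
D2: not dominated.
D3: not dominated.
D4: not dominated.
D5: dominated by D3 (stipend 9≥1, tuition 34≤45, duration 2≤3).
D6: dominated by D2 (stipend 43≥36, tuition 51≤68, duration 1≤1).
D7: not dominated (best stipend).
D8: not dominated (best tuition).
D9: dominated by D7 (stipend 45≥23, tuition 28≤46, duration 3≤6).

D2, D3, D4, D7, D8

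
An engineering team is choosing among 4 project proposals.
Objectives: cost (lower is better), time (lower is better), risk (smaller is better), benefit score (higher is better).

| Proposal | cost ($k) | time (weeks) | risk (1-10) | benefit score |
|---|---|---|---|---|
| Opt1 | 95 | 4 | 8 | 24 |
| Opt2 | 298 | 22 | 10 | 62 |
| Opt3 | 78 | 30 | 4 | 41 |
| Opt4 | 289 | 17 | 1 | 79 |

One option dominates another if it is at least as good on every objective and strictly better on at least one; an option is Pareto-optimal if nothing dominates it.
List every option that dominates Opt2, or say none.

Opt4

Opt4: cost 289≤298, time 17≤22, risk 1≤10, benefit score 79≥62 — dominates Opt2.
Others (Opt1, Opt3) are each worse than Opt2 on at least one objective.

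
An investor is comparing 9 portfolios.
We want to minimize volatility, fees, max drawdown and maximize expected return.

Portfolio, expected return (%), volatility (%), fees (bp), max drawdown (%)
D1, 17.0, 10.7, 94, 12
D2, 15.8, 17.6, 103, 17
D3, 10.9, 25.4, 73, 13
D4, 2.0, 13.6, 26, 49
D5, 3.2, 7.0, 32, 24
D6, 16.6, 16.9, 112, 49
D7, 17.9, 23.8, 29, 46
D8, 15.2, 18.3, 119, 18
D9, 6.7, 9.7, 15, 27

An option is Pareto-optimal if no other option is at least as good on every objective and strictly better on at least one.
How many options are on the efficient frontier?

D1: not dominated (best max drawdown).
D2: dominated by D1 (expected return 17.0≥15.8, volatility 10.7≤17.6, fees 94≤103, max drawdown 12≤17).
D3: not dominated.
D4: dominated by D9 (expected return 6.7≥2.0, volatility 9.7≤13.6, fees 15≤26, max drawdown 27≤49).
D5: not dominated (best volatility).
D6: dominated by D1 (expected return 17.0≥16.6, volatility 10.7≤16.9, fees 94≤112, max drawdown 12≤49).
D7: not dominated (best expected return).
D8: dominated by D1 (expected return 17.0≥15.2, volatility 10.7≤18.3, fees 94≤119, max drawdown 12≤18).
D9: not dominated (best fees).
Pareto-optimal: D1, D3, D5, D7, D9 → 5.

5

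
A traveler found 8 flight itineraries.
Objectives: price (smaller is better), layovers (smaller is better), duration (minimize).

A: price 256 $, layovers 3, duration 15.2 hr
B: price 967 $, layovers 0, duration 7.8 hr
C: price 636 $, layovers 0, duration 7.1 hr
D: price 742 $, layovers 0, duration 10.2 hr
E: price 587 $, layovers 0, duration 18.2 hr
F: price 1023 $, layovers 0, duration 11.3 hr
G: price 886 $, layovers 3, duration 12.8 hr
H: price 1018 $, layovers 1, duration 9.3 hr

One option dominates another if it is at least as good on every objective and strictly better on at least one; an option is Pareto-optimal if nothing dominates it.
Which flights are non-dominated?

A, C, E

A: not dominated (best price).
B: dominated by C (price 636≤967, layovers 0≤0, duration 7.1≤7.8).
C: not dominated (best duration).
D: dominated by C (price 636≤742, layovers 0≤0, duration 7.1≤10.2).
E: not dominated.
F: dominated by B (price 967≤1023, layovers 0≤0, duration 7.8≤11.3).
G: dominated by C (price 636≤886, layovers 0≤3, duration 7.1≤12.8).
H: dominated by B (price 967≤1018, layovers 0≤1, duration 7.8≤9.3).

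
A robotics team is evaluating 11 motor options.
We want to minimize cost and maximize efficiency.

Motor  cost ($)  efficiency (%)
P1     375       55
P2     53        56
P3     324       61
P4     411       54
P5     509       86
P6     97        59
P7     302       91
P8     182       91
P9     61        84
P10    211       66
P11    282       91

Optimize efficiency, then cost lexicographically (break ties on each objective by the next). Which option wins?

First maximize efficiency: best is 91, kept {P7, P8, P11}.
Then minimize cost: best is 182, kept {P8}.

P8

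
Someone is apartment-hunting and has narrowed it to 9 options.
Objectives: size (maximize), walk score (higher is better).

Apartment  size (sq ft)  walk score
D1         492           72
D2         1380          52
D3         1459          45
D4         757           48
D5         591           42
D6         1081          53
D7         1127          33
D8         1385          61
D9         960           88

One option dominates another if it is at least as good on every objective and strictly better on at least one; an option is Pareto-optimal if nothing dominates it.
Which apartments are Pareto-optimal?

D1: dominated by D9 (size 960≥492, walk score 88≥72).
D2: dominated by D8 (size 1385≥1380, walk score 61≥52).
D3: not dominated (best size).
D4: dominated by D2 (size 1380≥757, walk score 52≥48).
D5: dominated by D2 (size 1380≥591, walk score 52≥42).
D6: dominated by D8 (size 1385≥1081, walk score 61≥53).
D7: dominated by D2 (size 1380≥1127, walk score 52≥33).
D8: not dominated.
D9: not dominated (best walk score).

D3, D8, D9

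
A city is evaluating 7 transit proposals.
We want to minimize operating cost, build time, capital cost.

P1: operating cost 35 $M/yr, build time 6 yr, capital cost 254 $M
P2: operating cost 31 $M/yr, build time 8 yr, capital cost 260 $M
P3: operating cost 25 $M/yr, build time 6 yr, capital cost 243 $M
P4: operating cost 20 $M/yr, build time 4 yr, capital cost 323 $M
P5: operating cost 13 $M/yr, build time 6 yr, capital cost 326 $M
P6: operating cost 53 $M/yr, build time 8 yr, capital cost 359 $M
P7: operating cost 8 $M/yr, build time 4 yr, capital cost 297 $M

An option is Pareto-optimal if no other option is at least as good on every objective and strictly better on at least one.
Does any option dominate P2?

P3 vs P2: operating cost 25≤31, build time 6≤8, capital cost 243≤260 — P3 is at least as good on every objective and strictly better on at least one, so P3 dominates P2.

Yes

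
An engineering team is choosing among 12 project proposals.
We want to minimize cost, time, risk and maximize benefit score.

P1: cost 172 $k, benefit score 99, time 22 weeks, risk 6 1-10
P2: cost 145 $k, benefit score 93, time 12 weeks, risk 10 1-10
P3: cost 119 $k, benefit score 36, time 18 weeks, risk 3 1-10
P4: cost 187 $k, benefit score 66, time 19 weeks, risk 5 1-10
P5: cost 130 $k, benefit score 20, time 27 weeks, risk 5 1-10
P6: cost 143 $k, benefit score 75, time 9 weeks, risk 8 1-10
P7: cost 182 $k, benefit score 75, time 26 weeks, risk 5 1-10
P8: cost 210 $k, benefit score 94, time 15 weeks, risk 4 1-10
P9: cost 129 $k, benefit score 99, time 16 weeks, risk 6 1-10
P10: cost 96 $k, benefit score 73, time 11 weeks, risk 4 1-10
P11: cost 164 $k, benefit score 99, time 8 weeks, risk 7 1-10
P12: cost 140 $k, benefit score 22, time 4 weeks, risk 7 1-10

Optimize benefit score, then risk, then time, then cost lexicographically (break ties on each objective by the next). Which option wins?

First maximize benefit score: best is 99, kept {P1, P9, P11}.
Then minimize risk: best is 6, kept {P1, P9}.
Then minimize time: best is 16, kept {P9}.

P9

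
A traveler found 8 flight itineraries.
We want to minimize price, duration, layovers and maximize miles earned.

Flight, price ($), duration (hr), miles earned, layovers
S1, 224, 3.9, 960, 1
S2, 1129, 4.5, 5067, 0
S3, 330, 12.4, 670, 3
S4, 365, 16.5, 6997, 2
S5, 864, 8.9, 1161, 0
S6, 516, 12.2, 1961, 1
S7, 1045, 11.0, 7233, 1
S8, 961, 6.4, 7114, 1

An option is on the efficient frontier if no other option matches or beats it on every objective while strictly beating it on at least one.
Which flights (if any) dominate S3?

S1

S1: price 224≤330, duration 3.9≤12.4, miles earned 960≥670, layovers 1≤3 — dominates S3.
Others (S2, S4, S5, S6, S7, S8) are each worse than S3 on at least one objective.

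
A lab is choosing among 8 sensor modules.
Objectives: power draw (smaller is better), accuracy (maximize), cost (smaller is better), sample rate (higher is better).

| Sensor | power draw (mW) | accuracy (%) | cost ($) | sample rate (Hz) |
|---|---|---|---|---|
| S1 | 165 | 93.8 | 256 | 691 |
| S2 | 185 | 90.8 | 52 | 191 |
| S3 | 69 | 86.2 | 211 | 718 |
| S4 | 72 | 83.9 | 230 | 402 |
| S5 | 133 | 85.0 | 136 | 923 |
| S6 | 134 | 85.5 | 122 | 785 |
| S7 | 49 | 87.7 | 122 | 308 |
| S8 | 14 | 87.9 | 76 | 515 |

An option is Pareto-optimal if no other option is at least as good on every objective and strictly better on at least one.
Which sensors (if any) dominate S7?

S8: power draw 14≤49, accuracy 87.9≥87.7, cost 76≤122, sample rate 515≥308 — dominates S7.
Others (S1, S2, S3, S4, S5, S6) are each worse than S7 on at least one objective.

S8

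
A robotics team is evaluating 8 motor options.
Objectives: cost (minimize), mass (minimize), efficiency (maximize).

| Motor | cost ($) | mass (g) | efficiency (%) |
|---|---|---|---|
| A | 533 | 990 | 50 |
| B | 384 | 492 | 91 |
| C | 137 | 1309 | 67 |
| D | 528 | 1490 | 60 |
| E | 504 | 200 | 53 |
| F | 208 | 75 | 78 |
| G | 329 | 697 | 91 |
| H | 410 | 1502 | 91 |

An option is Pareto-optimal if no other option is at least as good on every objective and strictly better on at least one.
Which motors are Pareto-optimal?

B, C, F, G

A: dominated by B (cost 384≤533, mass 492≤990, efficiency 91≥50).
B: not dominated.
C: not dominated (best cost).
D: dominated by B (cost 384≤528, mass 492≤1490, efficiency 91≥60).
E: dominated by F (cost 208≤504, mass 75≤200, efficiency 78≥53).
F: not dominated (best mass).
G: not dominated.
H: dominated by B (cost 384≤410, mass 492≤1502, efficiency 91≥91).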